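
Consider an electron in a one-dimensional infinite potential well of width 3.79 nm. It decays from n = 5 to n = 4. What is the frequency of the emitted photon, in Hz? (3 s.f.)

f = 5.70×10^13 Hz

E_1 = h²/(8m_eL²) = 4.194×10^-21 J and ΔE = (5² − 4²)E_1 = 3.775×10^-20 J.
f = ΔE/h = 3.775×10^-20/6.626×10^-34 = 5.70×10^13 Hz.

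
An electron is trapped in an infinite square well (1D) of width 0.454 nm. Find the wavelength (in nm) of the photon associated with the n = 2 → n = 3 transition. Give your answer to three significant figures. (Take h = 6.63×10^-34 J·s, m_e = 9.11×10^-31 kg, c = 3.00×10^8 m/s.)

E_1 = h²/(8m_eL²) = 2.926×10^-19 J, so ΔE = (3² − 2²)E_1 = 1.463×10^-18 J.
λ = hc/ΔE = (6.63×10^-34·3.00×10^8)/1.463×10^-18 = 1.36×10^-7 m = 136 nm.

λ = 136 nm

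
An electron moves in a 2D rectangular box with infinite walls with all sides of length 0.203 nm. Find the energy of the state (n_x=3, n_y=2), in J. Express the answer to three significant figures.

E = 1.90×10^-17 J

For a 2D rectangular well E = (h²/8m_e)·Σ n_i²/L_i² = (6.626×10^-34)²/(8·9.109×10^-31) · [3²/(0.203 nm)² + 2²/(0.203 nm)²].
Evaluating gives E = 1.90×10^-17 J.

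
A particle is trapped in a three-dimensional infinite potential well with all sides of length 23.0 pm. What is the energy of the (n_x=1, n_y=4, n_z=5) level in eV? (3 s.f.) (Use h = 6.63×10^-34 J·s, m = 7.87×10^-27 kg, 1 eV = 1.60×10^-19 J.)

E = 3.46 eV

For a 3D rectangular well E = (h²/8m)·Σ n_i²/L_i² = (6.63×10^-34)²/(8·7.87×10^-27) · [1²/(23.0 pm)² + 4²/(23.0 pm)² + 5²/(23.0 pm)²].
Evaluating gives E = 5.543×10^-19 J = 3.46 eV.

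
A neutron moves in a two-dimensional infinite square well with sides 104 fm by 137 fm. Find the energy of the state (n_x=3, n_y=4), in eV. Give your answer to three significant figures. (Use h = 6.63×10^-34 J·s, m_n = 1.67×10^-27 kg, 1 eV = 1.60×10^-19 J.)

E = 3.46×10^5 eV

For a 2D rectangular well E = (h²/8m_n)·Σ n_i²/L_i² = (6.63×10^-34)²/(8·1.67×10^-27) · [3²/(104 fm)² + 4²/(137 fm)²].
Evaluating gives E = 5.543×10^-14 J = 3.46×10^5 eV.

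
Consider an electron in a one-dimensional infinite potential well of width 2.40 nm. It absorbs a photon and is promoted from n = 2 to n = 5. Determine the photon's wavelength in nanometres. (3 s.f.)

E_1 = h²/(8m_eL²) = 1.046×10^-20 J, so ΔE = (5² − 2²)E_1 = 2.197×10^-19 J.
λ = hc/ΔE = (6.626×10^-34·2.998×10^8)/2.197×10^-19 = 9.04×10^-7 m = 904 nm.

λ = 904 nm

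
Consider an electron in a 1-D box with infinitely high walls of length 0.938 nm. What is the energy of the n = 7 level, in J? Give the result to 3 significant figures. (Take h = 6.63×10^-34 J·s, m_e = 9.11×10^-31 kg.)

For an infinite well E_n = n²h²/(8m_eL²), so E_1 = h²/(8m_eL²) = (6.63×10^-34)²/(8·9.11×10^-31·(9.38×10^-10 m)²) = 6.855×10^-20 J.
Then E_7 = 7²·E_1 = 49·6.855×10^-20 J = 3.36×10^-18 J.

E_7 = 3.36×10^-18 J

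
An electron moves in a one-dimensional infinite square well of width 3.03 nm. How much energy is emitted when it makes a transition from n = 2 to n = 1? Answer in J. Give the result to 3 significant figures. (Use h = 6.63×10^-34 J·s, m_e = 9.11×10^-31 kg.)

E_1 = h²/(8m_eL²) = 6.570×10^-21 J.
|ΔE| = |2² − 1²|·E_1 = 3·6.570×10^-21 J = 1.97×10^-20 J.

|ΔE| = 1.97×10^-20 J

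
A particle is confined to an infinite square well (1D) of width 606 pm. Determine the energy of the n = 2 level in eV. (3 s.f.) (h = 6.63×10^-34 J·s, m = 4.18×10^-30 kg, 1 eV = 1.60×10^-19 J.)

E_2 = 0.895 eV

For an infinite well E_n = n²h²/(8mL²), so E_1 = h²/(8mL²) = (6.63×10^-34)²/(8·4.18×10^-30·(6.06×10^-10 m)²) = 3.579×10^-20 J.
Then E_2 = 2²·E_1 = 4·3.579×10^-20 J = 1.432×10^-19 J.
Converting, E_2 = 1.432×10^-19 J / (1.60×10^-19 J/eV) = 0.895 eV.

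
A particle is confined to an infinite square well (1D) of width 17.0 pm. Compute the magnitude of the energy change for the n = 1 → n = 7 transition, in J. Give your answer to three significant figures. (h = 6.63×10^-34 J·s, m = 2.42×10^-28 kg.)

|ΔE| = 3.77×10^-17 J

E_1 = h²/(8mL²) = 7.856×10^-19 J.
|ΔE| = |1² − 7²|·E_1 = 48·7.856×10^-19 J = 3.77×10^-17 J.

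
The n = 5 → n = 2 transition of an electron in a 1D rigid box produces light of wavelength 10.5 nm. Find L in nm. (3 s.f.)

L = 0.259 nm

The photon carries ΔE = hc/λ = 6.626×10^-34·2.998×10^8/1.05×10^-8 m = 1.892×10^-17 J.
Since ΔE = (5² − 2²)E_1, E_1 = 9.010×10^-19 J, and L = h/√(8m_eE_1) = 2.59×10^-10 m = 0.259 nm.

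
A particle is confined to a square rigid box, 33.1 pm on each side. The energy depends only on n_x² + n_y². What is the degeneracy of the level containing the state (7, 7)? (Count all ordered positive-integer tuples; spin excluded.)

degeneracy = 1

The level has n_x² + n_y² = 98. The ordered positive-integer solutions are (7, 7).
That gives 1 state.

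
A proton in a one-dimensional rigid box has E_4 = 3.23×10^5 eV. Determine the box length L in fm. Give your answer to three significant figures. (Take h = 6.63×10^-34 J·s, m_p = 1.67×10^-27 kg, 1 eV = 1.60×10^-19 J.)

From E_n = n²h²/(8m_pL²), L = n·h/√(8m_pE_n).
E_4 = 3.23×10^5 eV = 5.168×10^-14 J, so L = 4·6.63×10^-34/√(8·1.67×10^-27·5.168×10^-14) = 1.01×10^-13 m = 101 fm.

L = 101 fm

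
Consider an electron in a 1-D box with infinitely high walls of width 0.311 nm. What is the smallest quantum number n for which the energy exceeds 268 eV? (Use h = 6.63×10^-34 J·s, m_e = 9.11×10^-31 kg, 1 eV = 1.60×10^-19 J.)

E_1 = h²/(8m_eL²) = 6.236×10^-19 J = 3.898 eV.
Need n² > 268/3.898 = 68.75, i.e. n > 8.292.
The smallest integer satisfying this is n = 9.

n = 9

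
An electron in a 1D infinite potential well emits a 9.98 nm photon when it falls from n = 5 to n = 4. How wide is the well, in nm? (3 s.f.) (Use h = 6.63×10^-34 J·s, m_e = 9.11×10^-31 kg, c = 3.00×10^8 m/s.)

The photon carries ΔE = hc/λ = 6.63×10^-34·3.00×10^8/9.98×10^-9 m = 1.993×10^-17 J.
Since ΔE = (5² − 4²)E_1, E_1 = 2.214×10^-18 J, and L = h/√(8m_eE_1) = 1.65×10^-10 m = 0.165 nm.

L = 0.165 nm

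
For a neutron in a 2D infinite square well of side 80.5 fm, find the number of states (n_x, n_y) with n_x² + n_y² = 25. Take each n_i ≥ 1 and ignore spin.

degeneracy = 2

The level has n_x² + n_y² = 25. The ordered positive-integer solutions are (3, 4), (4, 3).
That gives 2 states.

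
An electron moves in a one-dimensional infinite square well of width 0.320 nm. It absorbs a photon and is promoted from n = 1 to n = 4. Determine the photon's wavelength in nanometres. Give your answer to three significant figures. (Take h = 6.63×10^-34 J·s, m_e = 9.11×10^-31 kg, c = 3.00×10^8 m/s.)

E_1 = h²/(8m_eL²) = 5.890×10^-19 J, so ΔE = (4² − 1²)E_1 = 8.835×10^-18 J.
λ = hc/ΔE = (6.63×10^-34·3.00×10^8)/8.835×10^-18 = 2.25×10^-8 m = 22.5 nm.

λ = 22.5 nm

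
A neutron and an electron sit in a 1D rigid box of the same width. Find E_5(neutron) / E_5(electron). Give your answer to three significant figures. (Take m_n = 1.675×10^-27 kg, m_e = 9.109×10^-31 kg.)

5.44×10^-4

E_n ∝ 1/m at fixed n and L, so the ratio is m_e/m_n = 9.109×10^-31/1.675×10^-27 = 5.44×10^-4.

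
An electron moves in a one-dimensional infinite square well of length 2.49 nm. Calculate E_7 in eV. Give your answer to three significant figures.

For an infinite well E_n = n²h²/(8m_eL²), so E_1 = h²/(8m_eL²) = (6.626×10^-34)²/(8·9.109×10^-31·(2.49×10^-9 m)²) = 9.717×10^-21 J.
Then E_7 = 7²·E_1 = 49·9.717×10^-21 J = 4.761×10^-19 J.
Converting, E_7 = 4.761×10^-19 J / (1.602×10^-19 J/eV) = 2.97 eV.

E_7 = 2.97 eV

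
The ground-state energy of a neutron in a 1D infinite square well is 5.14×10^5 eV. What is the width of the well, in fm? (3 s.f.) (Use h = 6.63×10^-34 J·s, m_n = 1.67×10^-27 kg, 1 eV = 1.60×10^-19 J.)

From E_n = n²h²/(8m_nL²), L = n·h/√(8m_nE_n).
E_1 = 5.14×10^5 eV = 8.224×10^-14 J, so L = 1·6.63×10^-34/√(8·1.67×10^-27·8.224×10^-14) = 2.00×10^-14 m = 20.0 fm.

L = 20.0 fm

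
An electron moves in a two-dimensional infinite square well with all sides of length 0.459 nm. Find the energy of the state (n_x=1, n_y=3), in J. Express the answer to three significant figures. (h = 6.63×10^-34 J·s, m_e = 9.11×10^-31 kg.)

For a 2D rectangular well E = (h²/8m_e)·Σ n_i²/L_i² = (6.63×10^-34)²/(8·9.11×10^-31) · [1²/(0.459 nm)² + 3²/(0.459 nm)²].
Evaluating gives E = 2.86×10^-18 J.

E = 2.86×10^-18 J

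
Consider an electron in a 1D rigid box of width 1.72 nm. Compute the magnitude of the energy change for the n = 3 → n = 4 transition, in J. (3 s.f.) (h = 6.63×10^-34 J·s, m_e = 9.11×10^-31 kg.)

|ΔE| = 1.43×10^-19 J

E_1 = h²/(8m_eL²) = 2.039×10^-20 J.
|ΔE| = |3² − 4²|·E_1 = 7·2.039×10^-20 J = 1.43×10^-19 J.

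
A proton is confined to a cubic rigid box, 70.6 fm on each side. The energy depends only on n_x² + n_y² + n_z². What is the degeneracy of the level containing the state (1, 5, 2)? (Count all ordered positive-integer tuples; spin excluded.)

degeneracy = 6

The level has n_x² + n_y² + n_z² = 30. The ordered positive-integer solutions are (1, 2, 5), (1, 5, 2), (2, 1, 5), (2, 5, 1), (5, 1, 2), (5, 2, 1).
That gives 6 states.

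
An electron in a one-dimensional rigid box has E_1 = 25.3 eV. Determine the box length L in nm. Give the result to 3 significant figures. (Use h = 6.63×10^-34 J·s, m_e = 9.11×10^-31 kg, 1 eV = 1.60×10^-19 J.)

L = 0.122 nm

From E_n = n²h²/(8m_eL²), L = n·h/√(8m_eE_n).
E_1 = 25.3 eV = 4.048×10^-18 J, so L = 1·6.63×10^-34/√(8·9.11×10^-31·4.048×10^-18) = 1.22×10^-10 m = 0.122 nm.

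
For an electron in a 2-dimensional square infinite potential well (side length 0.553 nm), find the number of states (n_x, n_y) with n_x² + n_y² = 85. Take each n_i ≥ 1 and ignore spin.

The level has n_x² + n_y² = 85. The ordered positive-integer solutions are (2, 9), (6, 7), (7, 6), (9, 2).
That gives 4 states.

degeneracy = 4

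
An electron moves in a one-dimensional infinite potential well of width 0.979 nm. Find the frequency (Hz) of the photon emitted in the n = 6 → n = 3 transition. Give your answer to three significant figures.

E_1 = h²/(8m_eL²) = 6.286×10^-20 J and ΔE = (6² − 3²)E_1 = 1.697×10^-18 J.
f = ΔE/h = 1.697×10^-18/6.626×10^-34 = 2.56×10^15 Hz.

f = 2.56×10^15 Hz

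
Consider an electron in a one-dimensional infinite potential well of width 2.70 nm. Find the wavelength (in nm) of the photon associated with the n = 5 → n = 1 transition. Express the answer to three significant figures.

E_1 = h²/(8m_eL²) = 8.264×10^-21 J, so ΔE = (5² − 1²)E_1 = 1.983×10^-19 J.
λ = hc/ΔE = (6.626×10^-34·2.998×10^8)/1.983×10^-19 = 1.00×10^-6 m = 1.00×10^3 nm.

λ = 1.00×10^3 nm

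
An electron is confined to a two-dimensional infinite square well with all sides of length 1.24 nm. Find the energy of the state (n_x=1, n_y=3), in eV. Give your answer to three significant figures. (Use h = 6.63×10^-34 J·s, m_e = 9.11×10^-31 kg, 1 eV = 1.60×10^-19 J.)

E = 2.45 eV

For a 2D rectangular well E = (h²/8m_e)·Σ n_i²/L_i² = (6.63×10^-34)²/(8·9.11×10^-31) · [1²/(1.24 nm)² + 3²/(1.24 nm)²].
Evaluating gives E = 3.923×10^-19 J = 2.45 eV.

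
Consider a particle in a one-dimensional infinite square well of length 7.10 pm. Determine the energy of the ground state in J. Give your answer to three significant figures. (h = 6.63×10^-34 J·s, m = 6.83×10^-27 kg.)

E_1 = 1.60×10^-19 J

For an infinite well E_n = n²h²/(8mL²), so E_1 = h²/(8mL²) = (6.63×10^-34)²/(8·6.83×10^-27·(7.10×10^-12 m)²) = 1.596×10^-19 J.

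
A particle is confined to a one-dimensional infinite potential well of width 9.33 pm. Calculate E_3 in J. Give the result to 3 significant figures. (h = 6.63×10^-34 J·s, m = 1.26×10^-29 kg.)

For an infinite well E_n = n²h²/(8mL²), so E_1 = h²/(8mL²) = (6.63×10^-34)²/(8·1.26×10^-29·(9.33×10^-12 m)²) = 5.010×10^-17 J.
Then E_3 = 3²·E_1 = 9·5.010×10^-17 J = 4.51×10^-16 J.

E_3 = 4.51×10^-16 J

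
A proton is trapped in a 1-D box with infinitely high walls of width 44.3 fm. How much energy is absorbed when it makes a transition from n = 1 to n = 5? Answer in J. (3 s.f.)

E_1 = h²/(8m_pL²) = 1.672×10^-14 J.
|ΔE| = |1² − 5²|·E_1 = 24·1.672×10^-14 J = 4.01×10^-13 J.

|ΔE| = 4.01×10^-13 J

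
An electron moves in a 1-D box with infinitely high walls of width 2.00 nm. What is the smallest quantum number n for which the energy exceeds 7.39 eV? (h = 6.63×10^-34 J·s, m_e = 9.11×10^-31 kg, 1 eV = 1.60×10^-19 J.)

n = 9

E_1 = h²/(8m_eL²) = 1.508×10^-20 J = 0.09425 eV.
Need n² > 7.39/0.09425 = 78.41, i.e. n > 8.855.
The smallest integer satisfying this is n = 9.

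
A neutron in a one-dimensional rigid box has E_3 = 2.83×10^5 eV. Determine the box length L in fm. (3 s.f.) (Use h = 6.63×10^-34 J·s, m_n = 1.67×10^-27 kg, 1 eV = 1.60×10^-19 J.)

From E_n = n²h²/(8m_nL²), L = n·h/√(8m_nE_n).
E_3 = 2.83×10^5 eV = 4.528×10^-14 J, so L = 3·6.63×10^-34/√(8·1.67×10^-27·4.528×10^-14) = 8.09×10^-14 m = 80.9 fm.

L = 80.9 fm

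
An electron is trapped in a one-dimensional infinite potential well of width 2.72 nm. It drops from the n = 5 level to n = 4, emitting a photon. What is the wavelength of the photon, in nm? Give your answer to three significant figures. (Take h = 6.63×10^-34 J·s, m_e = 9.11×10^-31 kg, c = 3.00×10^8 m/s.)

E_1 = h²/(8m_eL²) = 8.152×10^-21 J, so ΔE = (5² − 4²)E_1 = 7.337×10^-20 J.
λ = hc/ΔE = (6.63×10^-34·3.00×10^8)/7.337×10^-20 = 2.71×10^-6 m = 2.71×10^3 nm.

λ = 2.71×10^3 nm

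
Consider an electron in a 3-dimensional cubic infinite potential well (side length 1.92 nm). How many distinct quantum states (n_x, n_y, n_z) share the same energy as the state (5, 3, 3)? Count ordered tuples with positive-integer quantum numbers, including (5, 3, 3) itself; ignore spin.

degeneracy = 3

The level has n_x² + n_y² + n_z² = 43. The ordered positive-integer solutions are (3, 3, 5), (3, 5, 3), (5, 3, 3).
That gives 3 states.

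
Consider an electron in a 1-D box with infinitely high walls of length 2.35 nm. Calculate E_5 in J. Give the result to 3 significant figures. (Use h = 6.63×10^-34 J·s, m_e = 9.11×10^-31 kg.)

E_5 = 2.73×10^-19 J

For an infinite well E_n = n²h²/(8m_eL²), so E_1 = h²/(8m_eL²) = (6.63×10^-34)²/(8·9.11×10^-31·(2.35×10^-9 m)²) = 1.092×10^-20 J.
Then E_5 = 5²·E_1 = 25·1.092×10^-20 J = 2.73×10^-19 J.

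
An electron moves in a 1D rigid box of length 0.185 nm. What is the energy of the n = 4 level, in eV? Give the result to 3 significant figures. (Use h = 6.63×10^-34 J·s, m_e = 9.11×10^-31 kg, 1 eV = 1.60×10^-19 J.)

For an infinite well E_n = n²h²/(8m_eL²), so E_1 = h²/(8m_eL²) = (6.63×10^-34)²/(8·9.11×10^-31·(1.85×10^-10 m)²) = 1.762×10^-18 J.
Then E_4 = 4²·E_1 = 16·1.762×10^-18 J = 2.819×10^-17 J.
Converting, E_4 = 2.819×10^-17 J / (1.60×10^-19 J/eV) = 176 eV.

E_4 = 176 eV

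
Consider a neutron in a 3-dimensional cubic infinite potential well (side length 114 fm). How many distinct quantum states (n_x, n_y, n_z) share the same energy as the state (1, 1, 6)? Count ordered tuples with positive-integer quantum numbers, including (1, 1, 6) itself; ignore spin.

The level has n_x² + n_y² + n_z² = 38. The ordered positive-integer solutions are (1, 1, 6), (1, 6, 1), (2, 3, 5), (2, 5, 3), (3, 2, 5), (3, 5, 2), (5, 2, 3), (5, 3, 2), (6, 1, 1).
That gives 9 states.

degeneracy = 9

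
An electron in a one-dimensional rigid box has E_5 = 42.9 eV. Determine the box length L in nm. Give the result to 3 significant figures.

L = 0.468 nm

From E_n = n²h²/(8m_eL²), L = n·h/√(8m_eE_n).
E_5 = 42.9 eV = 6.873×10^-18 J, so L = 5·6.626×10^-34/√(8·9.109×10^-31·6.873×10^-18) = 4.68×10^-10 m = 0.468 nm.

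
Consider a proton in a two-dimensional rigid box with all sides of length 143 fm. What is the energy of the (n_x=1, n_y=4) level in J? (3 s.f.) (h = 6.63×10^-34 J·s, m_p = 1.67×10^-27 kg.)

E = 2.74×10^-14 J

For a 2D rectangular well E = (h²/8m_p)·Σ n_i²/L_i² = (6.63×10^-34)²/(8·1.67×10^-27) · [1²/(143 fm)² + 4²/(143 fm)²].
Evaluating gives E = 2.74×10^-14 J.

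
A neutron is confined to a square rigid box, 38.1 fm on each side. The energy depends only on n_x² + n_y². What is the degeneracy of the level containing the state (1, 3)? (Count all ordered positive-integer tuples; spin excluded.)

degeneracy = 2

The level has n_x² + n_y² = 10. The ordered positive-integer solutions are (1, 3), (3, 1).
That gives 2 states.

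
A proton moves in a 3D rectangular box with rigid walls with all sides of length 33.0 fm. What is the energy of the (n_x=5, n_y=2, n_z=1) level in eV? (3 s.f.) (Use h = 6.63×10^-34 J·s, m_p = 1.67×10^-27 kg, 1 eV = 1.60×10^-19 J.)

E = 5.66×10^6 eV

For a 3D rectangular well E = (h²/8m_p)·Σ n_i²/L_i² = (6.63×10^-34)²/(8·1.67×10^-27) · [5²/(33.0 fm)² + 2²/(33.0 fm)² + 1²/(33.0 fm)²].
Evaluating gives E = 9.064×10^-13 J = 5.66×10^6 eV.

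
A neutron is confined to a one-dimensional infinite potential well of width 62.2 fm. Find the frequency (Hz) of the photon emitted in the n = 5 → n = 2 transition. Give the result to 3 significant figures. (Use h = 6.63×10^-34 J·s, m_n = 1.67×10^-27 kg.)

E_1 = h²/(8m_nL²) = 8.504×10^-15 J and ΔE = (5² − 2²)E_1 = 1.786×10^-13 J.
f = ΔE/h = 1.786×10^-13/6.63×10^-34 = 2.69×10^20 Hz.

f = 2.69×10^20 Hz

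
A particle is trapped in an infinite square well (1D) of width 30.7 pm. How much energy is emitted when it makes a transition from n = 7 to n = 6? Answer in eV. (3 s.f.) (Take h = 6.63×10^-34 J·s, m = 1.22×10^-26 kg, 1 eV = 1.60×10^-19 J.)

|ΔE| = 0.388 eV

E_1 = h²/(8mL²) = 4.779×10^-21 J.
|ΔE| = |7² − 6²|·E_1 = 13·4.779×10^-21 J = 6.213×10^-20 J = 0.388 eV.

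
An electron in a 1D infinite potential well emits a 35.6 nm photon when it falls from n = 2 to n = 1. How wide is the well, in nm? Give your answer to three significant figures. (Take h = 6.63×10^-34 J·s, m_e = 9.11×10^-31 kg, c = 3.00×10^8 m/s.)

L = 0.180 nm

The photon carries ΔE = hc/λ = 6.63×10^-34·3.00×10^8/3.56×10^-8 m = 5.587×10^-18 J.
Since ΔE = (2² − 1²)E_1, E_1 = 1.862×10^-18 J, and L = h/√(8m_eE_1) = 1.80×10^-10 m = 0.180 nm.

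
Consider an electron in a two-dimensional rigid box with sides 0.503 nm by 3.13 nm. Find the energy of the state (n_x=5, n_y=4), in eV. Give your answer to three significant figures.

For a 2D rectangular well E = (h²/8m_e)·Σ n_i²/L_i² = (6.626×10^-34)²/(8·9.109×10^-31) · [5²/(0.503 nm)² + 4²/(3.13 nm)²].
Evaluating gives E = 6.052×10^-18 J = 37.8 eV.

E = 37.8 eV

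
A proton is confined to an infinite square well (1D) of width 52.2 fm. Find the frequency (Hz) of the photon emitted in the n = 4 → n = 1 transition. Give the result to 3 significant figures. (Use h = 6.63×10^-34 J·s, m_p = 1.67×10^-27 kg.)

E_1 = h²/(8m_pL²) = 1.207×10^-14 J and ΔE = (4² − 1²)E_1 = 1.810×10^-13 J.
f = ΔE/h = 1.810×10^-13/6.63×10^-34 = 2.73×10^20 Hz.

f = 2.73×10^20 Hz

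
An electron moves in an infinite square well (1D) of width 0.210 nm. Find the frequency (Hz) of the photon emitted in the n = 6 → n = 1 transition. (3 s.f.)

E_1 = h²/(8m_eL²) = 1.366×10^-18 J and ΔE = (6² − 1²)E_1 = 4.781×10^-17 J.
f = ΔE/h = 4.781×10^-17/6.626×10^-34 = 7.22×10^16 Hz.

f = 7.22×10^16 Hz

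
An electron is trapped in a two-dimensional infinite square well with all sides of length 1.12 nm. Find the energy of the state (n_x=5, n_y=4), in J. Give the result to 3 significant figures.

E = 1.97×10^-18 J

For a 2D rectangular well E = (h²/8m_e)·Σ n_i²/L_i² = (6.626×10^-34)²/(8·9.109×10^-31) · [5²/(1.12 nm)² + 4²/(1.12 nm)²].
Evaluating gives E = 1.97×10^-18 J.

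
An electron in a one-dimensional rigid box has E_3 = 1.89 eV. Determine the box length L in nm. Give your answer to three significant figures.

From E_n = n²h²/(8m_eL²), L = n·h/√(8m_eE_n).
E_3 = 1.89 eV = 3.028×10^-19 J, so L = 3·6.626×10^-34/√(8·9.109×10^-31·3.028×10^-19) = 1.34×10^-9 m = 1.34 nm.

L = 1.34 nm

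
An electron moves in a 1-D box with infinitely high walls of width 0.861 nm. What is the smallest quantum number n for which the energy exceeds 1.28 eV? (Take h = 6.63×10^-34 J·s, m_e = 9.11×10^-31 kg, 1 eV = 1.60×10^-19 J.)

E_1 = h²/(8m_eL²) = 8.136×10^-20 J = 0.5085 eV.
Need n² > 1.28/0.5085 = 2.517, i.e. n > 1.587.
The smallest integer satisfying this is n = 2.

n = 2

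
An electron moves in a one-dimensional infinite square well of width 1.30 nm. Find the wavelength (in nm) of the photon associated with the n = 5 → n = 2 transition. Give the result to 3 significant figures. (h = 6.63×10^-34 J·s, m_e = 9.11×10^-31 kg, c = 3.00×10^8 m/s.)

E_1 = h²/(8m_eL²) = 3.569×10^-20 J, so ΔE = (5² − 2²)E_1 = 7.495×10^-19 J.
λ = hc/ΔE = (6.63×10^-34·3.00×10^8)/7.495×10^-19 = 2.65×10^-7 m = 265 nm.

λ = 265 nm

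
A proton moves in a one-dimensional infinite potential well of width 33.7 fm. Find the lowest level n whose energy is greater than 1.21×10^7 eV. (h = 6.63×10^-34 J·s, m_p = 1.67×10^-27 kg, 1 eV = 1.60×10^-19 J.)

n = 9

E_1 = h²/(8m_pL²) = 2.897×10^-14 J = 1.811×10^5 eV.
Need n² > 1.21×10^7/1.811×10^5 = 66.81, i.e. n > 8.174.
The smallest integer satisfying this is n = 9.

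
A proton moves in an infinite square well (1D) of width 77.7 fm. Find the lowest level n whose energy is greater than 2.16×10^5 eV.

n = 3

E_1 = h²/(8m_pL²) = 5.433×10^-15 J = 3.391×10^4 eV.
Need n² > 2.16×10^5/3.391×10^4 = 6.370, i.e. n > 2.524.
The smallest integer satisfying this is n = 3.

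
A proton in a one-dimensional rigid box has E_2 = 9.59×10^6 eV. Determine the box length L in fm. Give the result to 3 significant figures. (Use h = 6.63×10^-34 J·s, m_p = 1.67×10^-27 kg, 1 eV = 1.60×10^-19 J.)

From E_n = n²h²/(8m_pL²), L = n·h/√(8m_pE_n).
E_2 = 9.59×10^6 eV = 1.534×10^-12 J, so L = 2·6.63×10^-34/√(8·1.67×10^-27·1.534×10^-12) = 9.26×10^-15 m = 9.26 fm.

L = 9.26 fm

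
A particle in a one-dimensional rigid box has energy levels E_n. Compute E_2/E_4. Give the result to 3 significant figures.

0.250

E_n ∝ n², so E_2/E_4 = 2²/4² = 4/16 = 0.250.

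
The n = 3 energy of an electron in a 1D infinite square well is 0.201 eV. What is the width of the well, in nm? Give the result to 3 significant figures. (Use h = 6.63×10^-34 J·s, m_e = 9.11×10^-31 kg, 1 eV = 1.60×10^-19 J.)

L = 4.11 nm

From E_n = n²h²/(8m_eL²), L = n·h/√(8m_eE_n).
E_3 = 0.201 eV = 3.216×10^-20 J, so L = 3·6.63×10^-34/√(8·9.11×10^-31·3.216×10^-20) = 4.11×10^-9 m = 4.11 nm.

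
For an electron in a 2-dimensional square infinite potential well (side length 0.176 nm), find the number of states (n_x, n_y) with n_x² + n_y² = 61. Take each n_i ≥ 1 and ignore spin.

The level has n_x² + n_y² = 61. The ordered positive-integer solutions are (5, 6), (6, 5).
That gives 2 states.

degeneracy = 2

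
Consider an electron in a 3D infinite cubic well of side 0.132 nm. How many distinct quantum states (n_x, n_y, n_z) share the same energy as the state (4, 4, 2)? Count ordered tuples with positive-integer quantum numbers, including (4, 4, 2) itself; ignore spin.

The level has n_x² + n_y² + n_z² = 36. The ordered positive-integer solutions are (2, 4, 4), (4, 2, 4), (4, 4, 2).
That gives 3 states.

degeneracy = 3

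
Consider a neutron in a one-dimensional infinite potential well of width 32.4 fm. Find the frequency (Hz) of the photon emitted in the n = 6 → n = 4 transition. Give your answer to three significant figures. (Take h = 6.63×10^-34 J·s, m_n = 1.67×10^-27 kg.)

f = 9.45×10^20 Hz

E_1 = h²/(8m_nL²) = 3.134×10^-14 J and ΔE = (6² − 4²)E_1 = 6.268×10^-13 J.
f = ΔE/h = 6.268×10^-13/6.63×10^-34 = 9.45×10^20 Hz.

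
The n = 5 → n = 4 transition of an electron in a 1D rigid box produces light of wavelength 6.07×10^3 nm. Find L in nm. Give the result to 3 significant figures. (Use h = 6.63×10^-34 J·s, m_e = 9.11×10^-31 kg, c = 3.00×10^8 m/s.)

L = 4.07 nm

The photon carries ΔE = hc/λ = 6.63×10^-34·3.00×10^8/6.07×10^-6 m = 3.277×10^-20 J.
Since ΔE = (5² − 4²)E_1, E_1 = 3.641×10^-21 J, and L = h/√(8m_eE_1) = 4.07×10^-9 m = 4.07 nm.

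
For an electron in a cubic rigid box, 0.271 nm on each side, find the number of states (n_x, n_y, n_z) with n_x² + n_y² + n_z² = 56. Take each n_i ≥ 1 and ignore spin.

degeneracy = 6

The level has n_x² + n_y² + n_z² = 56. The ordered positive-integer solutions are (2, 4, 6), (2, 6, 4), (4, 2, 6), (4, 6, 2), (6, 2, 4), (6, 4, 2).
That gives 6 states.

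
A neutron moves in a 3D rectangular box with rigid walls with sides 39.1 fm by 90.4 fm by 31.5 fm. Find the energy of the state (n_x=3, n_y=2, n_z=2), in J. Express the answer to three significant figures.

For a 3D rectangular well E = (h²/8m_n)·Σ n_i²/L_i² = (6.626×10^-34)²/(8·1.675×10^-27) · [3²/(39.1 fm)² + 2²/(90.4 fm)² + 2²/(31.5 fm)²].
Evaluating gives E = 3.41×10^-13 J.

E = 3.41×10^-13 J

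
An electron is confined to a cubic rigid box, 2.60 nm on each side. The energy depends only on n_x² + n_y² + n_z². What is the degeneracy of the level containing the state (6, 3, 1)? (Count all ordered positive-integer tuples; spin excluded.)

degeneracy = 6

The level has n_x² + n_y² + n_z² = 46. The ordered positive-integer solutions are (1, 3, 6), (1, 6, 3), (3, 1, 6), (3, 6, 1), (6, 1, 3), (6, 3, 1).
That gives 6 states.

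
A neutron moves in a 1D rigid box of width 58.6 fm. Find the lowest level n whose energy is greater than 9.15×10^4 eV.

E_1 = h²/(8m_nL²) = 9.541×10^-15 J = 5.956×10^4 eV.
Need n² > 9.15×10^4/5.956×10^4 = 1.536, i.e. n > 1.239.
The smallest integer satisfying this is n = 2.

n = 2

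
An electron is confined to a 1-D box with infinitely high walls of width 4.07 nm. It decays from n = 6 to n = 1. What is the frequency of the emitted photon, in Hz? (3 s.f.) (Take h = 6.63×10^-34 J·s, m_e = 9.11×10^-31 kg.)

f = 1.92×10^14 Hz

E_1 = h²/(8m_eL²) = 3.641×10^-21 J and ΔE = (6² − 1²)E_1 = 1.274×10^-19 J.
f = ΔE/h = 1.274×10^-19/6.63×10^-34 = 1.92×10^14 Hz.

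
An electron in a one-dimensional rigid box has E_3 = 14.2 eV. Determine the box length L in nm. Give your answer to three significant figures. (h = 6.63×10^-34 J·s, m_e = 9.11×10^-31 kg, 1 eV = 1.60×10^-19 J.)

L = 0.489 nm

From E_n = n²h²/(8m_eL²), L = n·h/√(8m_eE_n).
E_3 = 14.2 eV = 2.272×10^-18 J, so L = 3·6.63×10^-34/√(8·9.11×10^-31·2.272×10^-18) = 4.89×10^-10 m = 0.489 nm.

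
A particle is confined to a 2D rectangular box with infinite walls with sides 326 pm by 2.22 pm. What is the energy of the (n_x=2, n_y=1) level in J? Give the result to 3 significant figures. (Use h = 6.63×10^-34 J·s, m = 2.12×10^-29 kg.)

For a 2D rectangular well E = (h²/8m)·Σ n_i²/L_i² = (6.63×10^-34)²/(8·2.12×10^-29) · [2²/(326 pm)² + 1²/(2.22 pm)²].
Evaluating gives E = 5.26×10^-16 J.

E = 5.26×10^-16 J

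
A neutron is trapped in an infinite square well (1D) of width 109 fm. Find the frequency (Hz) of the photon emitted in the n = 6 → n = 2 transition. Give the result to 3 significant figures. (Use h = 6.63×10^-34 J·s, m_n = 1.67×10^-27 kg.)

f = 1.34×10^20 Hz

E_1 = h²/(8m_nL²) = 2.769×10^-15 J and ΔE = (6² − 2²)E_1 = 8.861×10^-14 J.
f = ΔE/h = 8.861×10^-14/6.63×10^-34 = 1.34×10^20 Hz.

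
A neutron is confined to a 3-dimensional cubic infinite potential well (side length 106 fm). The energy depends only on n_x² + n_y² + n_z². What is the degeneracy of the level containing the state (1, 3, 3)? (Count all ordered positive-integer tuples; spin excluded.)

The level has n_x² + n_y² + n_z² = 19. The ordered positive-integer solutions are (1, 3, 3), (3, 1, 3), (3, 3, 1).
That gives 3 states.

degeneracy = 3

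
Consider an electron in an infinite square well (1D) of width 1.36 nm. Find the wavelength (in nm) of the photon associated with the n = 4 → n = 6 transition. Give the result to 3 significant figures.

λ = 305 nm

E_1 = h²/(8m_eL²) = 3.257×10^-20 J, so ΔE = (6² − 4²)E_1 = 6.514×10^-19 J.
λ = hc/ΔE = (6.626×10^-34·2.998×10^8)/6.514×10^-19 = 3.05×10^-7 m = 305 nm.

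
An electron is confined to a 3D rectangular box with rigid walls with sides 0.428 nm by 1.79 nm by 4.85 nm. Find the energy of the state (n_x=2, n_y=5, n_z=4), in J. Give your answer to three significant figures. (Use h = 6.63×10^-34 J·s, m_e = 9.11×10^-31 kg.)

For a 3D rectangular well E = (h²/8m_e)·Σ n_i²/L_i² = (6.63×10^-34)²/(8·9.11×10^-31) · [2²/(0.428 nm)² + 5²/(1.79 nm)² + 4²/(4.85 nm)²].
Evaluating gives E = 1.83×10^-18 J.

E = 1.83×10^-18 J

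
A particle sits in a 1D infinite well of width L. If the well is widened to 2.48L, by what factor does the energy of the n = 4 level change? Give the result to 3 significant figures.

0.163

E_n ∝ 1/L², so the energy scales by 1/2.48² = 0.163.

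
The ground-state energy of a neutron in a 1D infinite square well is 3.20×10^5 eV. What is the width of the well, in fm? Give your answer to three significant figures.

From E_n = n²h²/(8m_nL²), L = n·h/√(8m_nE_n).
E_1 = 3.20×10^5 eV = 5.126×10^-14 J, so L = 1·6.626×10^-34/√(8·1.675×10^-27·5.126×10^-14) = 2.53×10^-14 m = 25.3 fm.

L = 25.3 fm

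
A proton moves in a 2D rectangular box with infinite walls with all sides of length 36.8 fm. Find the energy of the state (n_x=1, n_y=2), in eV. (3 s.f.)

E = 7.56×10^5 eV

For a 2D rectangular well E = (h²/8m_p)·Σ n_i²/L_i² = (6.626×10^-34)²/(8·1.673×10^-27) · [1²/(36.8 fm)² + 2²/(36.8 fm)²].
Evaluating gives E = 1.211×10^-13 J = 7.56×10^5 eV.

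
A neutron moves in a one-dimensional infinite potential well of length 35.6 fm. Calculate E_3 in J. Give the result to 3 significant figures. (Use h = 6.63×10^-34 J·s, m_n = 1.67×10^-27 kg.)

For an infinite well E_n = n²h²/(8m_nL²), so E_1 = h²/(8m_nL²) = (6.63×10^-34)²/(8·1.67×10^-27·(3.56×10^-14 m)²) = 2.596×10^-14 J.
Then E_3 = 3²·E_1 = 9·2.596×10^-14 J = 2.34×10^-13 J.

E_3 = 2.34×10^-13 J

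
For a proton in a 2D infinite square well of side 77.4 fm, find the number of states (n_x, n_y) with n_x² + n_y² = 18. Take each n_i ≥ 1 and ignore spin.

degeneracy = 1

The level has n_x² + n_y² = 18. The ordered positive-integer solutions are (3, 3).
That gives 1 state.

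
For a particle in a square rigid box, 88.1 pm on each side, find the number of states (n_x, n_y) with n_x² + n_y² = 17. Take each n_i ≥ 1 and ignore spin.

degeneracy = 2

The level has n_x² + n_y² = 17. The ordered positive-integer solutions are (1, 4), (4, 1).
That gives 2 states.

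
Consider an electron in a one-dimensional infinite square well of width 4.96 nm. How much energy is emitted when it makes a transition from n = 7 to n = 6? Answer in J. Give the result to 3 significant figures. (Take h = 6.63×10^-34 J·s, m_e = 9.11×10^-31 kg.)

E_1 = h²/(8m_eL²) = 2.452×10^-21 J.
|ΔE| = |7² − 6²|·E_1 = 13·2.452×10^-21 J = 3.19×10^-20 J.

|ΔE| = 3.19×10^-20 J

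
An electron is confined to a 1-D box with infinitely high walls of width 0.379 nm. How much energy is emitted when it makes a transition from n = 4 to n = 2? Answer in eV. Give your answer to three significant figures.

|ΔE| = 31.4 eV

E_1 = h²/(8m_eL²) = 4.194×10^-19 J.
|ΔE| = |4² − 2²|·E_1 = 12·4.194×10^-19 J = 5.033×10^-18 J = 31.4 eV.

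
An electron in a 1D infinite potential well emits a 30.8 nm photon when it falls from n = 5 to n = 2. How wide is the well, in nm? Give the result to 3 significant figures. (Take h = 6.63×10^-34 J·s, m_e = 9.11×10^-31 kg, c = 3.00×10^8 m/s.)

L = 0.443 nm

The photon carries ΔE = hc/λ = 6.63×10^-34·3.00×10^8/3.08×10^-8 m = 6.458×10^-18 J.
Since ΔE = (5² − 2²)E_1, E_1 = 3.075×10^-19 J, and L = h/√(8m_eE_1) = 4.43×10^-10 m = 0.443 nm.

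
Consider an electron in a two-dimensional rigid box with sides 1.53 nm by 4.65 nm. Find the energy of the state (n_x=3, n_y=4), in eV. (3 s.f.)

For a 2D rectangular well E = (h²/8m_e)·Σ n_i²/L_i² = (6.626×10^-34)²/(8·9.109×10^-31) · [3²/(1.53 nm)² + 4²/(4.65 nm)²].
Evaluating gives E = 2.762×10^-19 J = 1.72 eV.

E = 1.72 eV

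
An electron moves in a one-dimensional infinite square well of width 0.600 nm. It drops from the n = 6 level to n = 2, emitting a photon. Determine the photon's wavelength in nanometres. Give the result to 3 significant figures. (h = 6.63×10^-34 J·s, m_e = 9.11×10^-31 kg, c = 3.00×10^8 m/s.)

λ = 37.1 nm

E_1 = h²/(8m_eL²) = 1.675×10^-19 J, so ΔE = (6² − 2²)E_1 = 5.360×10^-18 J.
λ = hc/ΔE = (6.63×10^-34·3.00×10^8)/5.360×10^-18 = 3.71×10^-8 m = 37.1 nm.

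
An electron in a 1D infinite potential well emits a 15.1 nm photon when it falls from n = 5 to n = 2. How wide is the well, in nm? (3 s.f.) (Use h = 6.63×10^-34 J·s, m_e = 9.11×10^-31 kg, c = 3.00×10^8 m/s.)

The photon carries ΔE = hc/λ = 6.63×10^-34·3.00×10^8/1.51×10^-8 m = 1.317×10^-17 J.
Since ΔE = (5² − 2²)E_1, E_1 = 6.271×10^-19 J, and L = h/√(8m_eE_1) = 3.10×10^-10 m = 0.310 nm.

L = 0.310 nm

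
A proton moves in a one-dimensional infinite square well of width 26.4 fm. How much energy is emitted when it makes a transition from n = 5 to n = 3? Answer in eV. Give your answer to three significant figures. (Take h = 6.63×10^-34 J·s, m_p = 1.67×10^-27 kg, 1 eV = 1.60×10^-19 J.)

|ΔE| = 4.72×10^6 eV

E_1 = h²/(8m_pL²) = 4.721×10^-14 J.
|ΔE| = |5² − 3²|·E_1 = 16·4.721×10^-14 J = 7.554×10^-13 J = 4.72×10^6 eV.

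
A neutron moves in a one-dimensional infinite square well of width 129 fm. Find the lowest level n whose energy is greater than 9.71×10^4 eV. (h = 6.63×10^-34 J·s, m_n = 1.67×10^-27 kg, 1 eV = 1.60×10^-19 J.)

n = 3

E_1 = h²/(8m_nL²) = 1.977×10^-15 J = 1.236×10^4 eV.
Need n² > 9.71×10^4/1.236×10^4 = 7.856, i.e. n > 2.803.
The smallest integer satisfying this is n = 3.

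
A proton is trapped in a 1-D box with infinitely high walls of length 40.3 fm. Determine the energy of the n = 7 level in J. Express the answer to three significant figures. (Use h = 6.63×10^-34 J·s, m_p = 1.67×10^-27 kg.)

For an infinite well E_n = n²h²/(8m_pL²), so E_1 = h²/(8m_pL²) = (6.63×10^-34)²/(8·1.67×10^-27·(4.03×10^-14 m)²) = 2.026×10^-14 J.
Then E_7 = 7²·E_1 = 49·2.026×10^-14 J = 9.93×10^-13 J.

E_7 = 9.93×10^-13 J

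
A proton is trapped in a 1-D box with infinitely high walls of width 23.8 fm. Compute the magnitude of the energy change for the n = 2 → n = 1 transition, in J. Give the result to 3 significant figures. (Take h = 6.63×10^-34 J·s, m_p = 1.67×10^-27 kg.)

|ΔE| = 1.74×10^-13 J

E_1 = h²/(8m_pL²) = 5.809×10^-14 J.
|ΔE| = |2² − 1²|·E_1 = 3·5.809×10^-14 J = 1.74×10^-13 J.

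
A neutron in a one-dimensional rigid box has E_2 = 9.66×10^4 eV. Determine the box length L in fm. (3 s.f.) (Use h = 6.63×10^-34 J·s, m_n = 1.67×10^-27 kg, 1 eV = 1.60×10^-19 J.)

From E_n = n²h²/(8m_nL²), L = n·h/√(8m_nE_n).
E_2 = 9.66×10^4 eV = 1.546×10^-14 J, so L = 2·6.63×10^-34/√(8·1.67×10^-27·1.546×10^-14) = 9.23×10^-14 m = 92.3 fm.

L = 92.3 fm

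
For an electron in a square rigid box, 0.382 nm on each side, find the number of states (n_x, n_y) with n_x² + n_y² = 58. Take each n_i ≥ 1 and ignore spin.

degeneracy = 2

The level has n_x² + n_y² = 58. The ordered positive-integer solutions are (3, 7), (7, 3).
That gives 2 states.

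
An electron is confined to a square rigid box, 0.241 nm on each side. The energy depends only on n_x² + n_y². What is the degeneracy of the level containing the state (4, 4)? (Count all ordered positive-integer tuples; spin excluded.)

degeneracy = 1

The level has n_x² + n_y² = 32. The ordered positive-integer solutions are (4, 4).
That gives 1 state.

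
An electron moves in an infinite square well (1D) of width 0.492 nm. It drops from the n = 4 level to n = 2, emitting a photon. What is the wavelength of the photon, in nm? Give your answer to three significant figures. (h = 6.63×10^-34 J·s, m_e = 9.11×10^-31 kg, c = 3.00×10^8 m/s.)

λ = 66.5 nm

E_1 = h²/(8m_eL²) = 2.492×10^-19 J, so ΔE = (4² − 2²)E_1 = 2.990×10^-18 J.
λ = hc/ΔE = (6.63×10^-34·3.00×10^8)/2.990×10^-18 = 6.65×10^-8 m = 66.5 nm.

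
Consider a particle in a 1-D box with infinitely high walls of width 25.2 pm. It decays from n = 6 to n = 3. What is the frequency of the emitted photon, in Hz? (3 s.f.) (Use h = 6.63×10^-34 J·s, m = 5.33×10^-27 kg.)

f = 6.61×10^14 Hz

E_1 = h²/(8mL²) = 1.623×10^-20 J and ΔE = (6² − 3²)E_1 = 4.382×10^-19 J.
f = ΔE/h = 4.382×10^-19/6.63×10^-34 = 6.61×10^14 Hz.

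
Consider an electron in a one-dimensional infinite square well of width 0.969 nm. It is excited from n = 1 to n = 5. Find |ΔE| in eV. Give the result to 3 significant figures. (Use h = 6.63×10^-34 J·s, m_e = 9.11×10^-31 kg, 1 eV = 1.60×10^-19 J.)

|ΔE| = 9.64 eV

E_1 = h²/(8m_eL²) = 6.423×10^-20 J.
|ΔE| = |1² − 5²|·E_1 = 24·6.423×10^-20 J = 1.542×10^-18 J = 9.64 eV.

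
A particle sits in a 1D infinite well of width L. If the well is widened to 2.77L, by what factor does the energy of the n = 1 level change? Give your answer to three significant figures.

0.130

E_n ∝ 1/L², so the energy scales by 1/2.77² = 0.130.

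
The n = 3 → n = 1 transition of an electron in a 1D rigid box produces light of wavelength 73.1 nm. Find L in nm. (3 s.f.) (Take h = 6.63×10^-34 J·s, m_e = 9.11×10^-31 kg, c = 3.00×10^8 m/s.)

L = 0.421 nm

The photon carries ΔE = hc/λ = 6.63×10^-34·3.00×10^8/7.31×10^-8 m = 2.721×10^-18 J.
Since ΔE = (3² − 1²)E_1, E_1 = 3.401×10^-19 J, and L = h/√(8m_eE_1) = 4.21×10^-10 m = 0.421 nm.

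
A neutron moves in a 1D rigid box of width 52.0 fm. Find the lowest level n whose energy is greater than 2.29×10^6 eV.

n = 6

E_1 = h²/(8m_nL²) = 1.212×10^-14 J = 7.566×10^4 eV.
Need n² > 2.29×10^6/7.566×10^4 = 30.27, i.e. n > 5.502.
The smallest integer satisfying this is n = 6.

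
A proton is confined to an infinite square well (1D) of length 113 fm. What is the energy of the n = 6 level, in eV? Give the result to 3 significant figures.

E_6 = 5.77×10^5 eV

For an infinite well E_n = n²h²/(8m_pL²), so E_1 = h²/(8m_pL²) = (6.626×10^-34)²/(8·1.673×10^-27·(1.13×10^-13 m)²) = 2.569×10^-15 J.
Then E_6 = 6²·E_1 = 36·2.569×10^-15 J = 9.248×10^-14 J.
Converting, E_6 = 9.248×10^-14 J / (1.602×10^-19 J/eV) = 5.77×10^5 eV.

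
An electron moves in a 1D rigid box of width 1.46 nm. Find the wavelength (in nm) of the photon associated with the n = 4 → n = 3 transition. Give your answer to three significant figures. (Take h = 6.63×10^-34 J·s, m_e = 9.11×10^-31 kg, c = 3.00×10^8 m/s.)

λ = 1.00×10^3 nm

E_1 = h²/(8m_eL²) = 2.830×10^-20 J, so ΔE = (4² − 3²)E_1 = 1.981×10^-19 J.
λ = hc/ΔE = (6.63×10^-34·3.00×10^8)/1.981×10^-19 = 1.00×10^-6 m = 1.00×10^3 nm.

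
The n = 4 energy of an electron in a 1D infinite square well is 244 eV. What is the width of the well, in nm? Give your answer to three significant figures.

L = 0.157 nm

From E_n = n²h²/(8m_eL²), L = n·h/√(8m_eE_n).
E_4 = 244 eV = 3.909×10^-17 J, so L = 4·6.626×10^-34/√(8·9.109×10^-31·3.909×10^-17) = 1.57×10^-10 m = 0.157 nm.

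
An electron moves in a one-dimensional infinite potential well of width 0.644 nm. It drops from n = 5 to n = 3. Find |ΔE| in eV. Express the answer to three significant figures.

E_1 = h²/(8m_eL²) = 1.453×10^-19 J.
|ΔE| = |5² − 3²|·E_1 = 16·1.453×10^-19 J = 2.325×10^-18 J = 14.5 eV.

|ΔE| = 14.5 eV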